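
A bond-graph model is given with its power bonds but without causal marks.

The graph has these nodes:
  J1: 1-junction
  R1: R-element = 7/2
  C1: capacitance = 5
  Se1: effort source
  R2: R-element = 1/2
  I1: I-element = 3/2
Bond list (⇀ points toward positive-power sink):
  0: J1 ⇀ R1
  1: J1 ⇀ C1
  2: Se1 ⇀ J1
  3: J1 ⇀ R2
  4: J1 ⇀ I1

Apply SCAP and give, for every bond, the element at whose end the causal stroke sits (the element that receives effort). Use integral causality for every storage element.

β0 stroke at J1
β1 stroke at J1
β2 stroke at J1
β3 stroke at J1
β4 stroke at I1

b2 →J1  (source Se1 imposes e)
b1 →J1  (C1 integral (e out))
b4 →I1  (I1 outputs flow p/I1)
b0 →J1  (1-jn J1 has f-setter on 4)
b3 →J1  (1-jn J1 has f-setter on 4)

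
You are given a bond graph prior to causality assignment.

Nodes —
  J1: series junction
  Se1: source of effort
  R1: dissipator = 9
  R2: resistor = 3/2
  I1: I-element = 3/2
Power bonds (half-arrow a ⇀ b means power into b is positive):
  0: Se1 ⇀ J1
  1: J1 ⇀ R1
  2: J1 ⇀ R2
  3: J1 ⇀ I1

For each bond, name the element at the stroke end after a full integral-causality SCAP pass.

#0 |J1
#1 |J1
#2 |J1
#3 |I1

#0 stroke→J1  (source Se1 imposes e)
#3 stroke→I1  (I1 integral (f out))
#1 stroke→J1  (J1: bond 3 brought flow, rest push out)
#2 stroke→J1  (J1: bond 3 brought flow, rest push out)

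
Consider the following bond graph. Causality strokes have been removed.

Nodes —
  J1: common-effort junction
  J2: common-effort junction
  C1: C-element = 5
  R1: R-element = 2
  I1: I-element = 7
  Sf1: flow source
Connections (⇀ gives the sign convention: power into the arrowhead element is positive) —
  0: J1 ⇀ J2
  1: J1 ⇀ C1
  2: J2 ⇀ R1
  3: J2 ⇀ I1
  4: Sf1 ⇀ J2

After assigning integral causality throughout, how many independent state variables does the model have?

2  (C1, I1 all integral)

#4 |Sf1  (Sf1 fixes flow; stroke at Sf1)
#1 |J1  (prefer integral on C1)
#0 |J2  (J1: bond 1 brought effort, rest push out)
#2 |R1  (J2: bond 0 brought effort, rest push out)
#3 |I1  (0-jn J2 has e-setter on 0)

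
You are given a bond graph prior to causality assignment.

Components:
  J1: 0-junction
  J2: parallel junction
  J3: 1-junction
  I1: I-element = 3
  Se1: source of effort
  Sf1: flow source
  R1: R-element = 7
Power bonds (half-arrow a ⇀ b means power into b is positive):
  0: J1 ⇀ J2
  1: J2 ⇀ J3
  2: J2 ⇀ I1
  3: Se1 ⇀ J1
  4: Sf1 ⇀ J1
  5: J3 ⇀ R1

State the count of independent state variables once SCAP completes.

bond 3 |J1  (Se1 fixes effort; stroke away)
bond 4 |Sf1  (Sf1: flow source, stroke at near end)
bond 0 |J2  (common-e at J1 fixed by 3)
bond 1 |J3  (J2: bond 0 brought effort, rest push out)
bond 2 |I1  (0-jn J2 has e-setter on 0)
bond 5 |R1  (J3 needs exactly one f-in)

1  (I1 all integral)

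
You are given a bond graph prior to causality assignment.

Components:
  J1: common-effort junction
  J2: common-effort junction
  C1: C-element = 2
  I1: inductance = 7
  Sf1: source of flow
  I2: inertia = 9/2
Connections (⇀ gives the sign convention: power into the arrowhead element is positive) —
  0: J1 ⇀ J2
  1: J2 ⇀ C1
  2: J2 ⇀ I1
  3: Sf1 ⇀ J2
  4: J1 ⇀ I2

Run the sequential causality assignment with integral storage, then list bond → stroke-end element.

bond 3 →Sf1  (Sf1 fixes flow; stroke at Sf1)
bond 1 →J2  (C1: C, integral causality)
bond 0 →J1  (J2: bond 1 brought effort, rest push out)
bond 2 →I1  (J2: bond 1 brought effort, rest push out)
bond 4 →I2  (0-jn J1 has e-setter on 0)

bond 0 |J1
bond 1 |J2
bond 2 |I1
bond 3 |Sf1
bond 4 |I2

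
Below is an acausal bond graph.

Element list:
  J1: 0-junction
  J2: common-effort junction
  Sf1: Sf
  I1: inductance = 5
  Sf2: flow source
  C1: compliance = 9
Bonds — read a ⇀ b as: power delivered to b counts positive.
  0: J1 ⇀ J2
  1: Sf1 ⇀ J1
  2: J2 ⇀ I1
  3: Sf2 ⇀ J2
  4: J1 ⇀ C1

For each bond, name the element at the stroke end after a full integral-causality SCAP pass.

#1 stroke→Sf1  (source Sf1 imposes f)
#3 stroke→Sf2  (Sf2 fixes flow; stroke at Sf2)
#2 stroke→I1  (prefer integral on I1)
#0 stroke→J2  (J2: last free bond brings effort in)
#4 stroke→J1  (J1 needs exactly one e-in)

bond 0 |J2
bond 1 |Sf1
bond 2 |I1
bond 3 |Sf2
bond 4 |J1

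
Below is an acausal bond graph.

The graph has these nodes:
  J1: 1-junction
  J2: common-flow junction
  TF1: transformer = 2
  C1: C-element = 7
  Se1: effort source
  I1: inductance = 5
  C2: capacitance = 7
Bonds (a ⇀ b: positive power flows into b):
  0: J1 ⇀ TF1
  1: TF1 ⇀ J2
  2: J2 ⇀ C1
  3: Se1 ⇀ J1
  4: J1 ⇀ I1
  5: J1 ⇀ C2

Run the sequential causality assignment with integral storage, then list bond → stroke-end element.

b3 →J1  (source Se1 imposes e)
b2 →J2  (C1 outputs effort q/C1)
b1 →TF1  (J2: last free bond brings flow in)
b0 →J1  (through TF1, causality passes straight; one stroke at TF1)
b4 →I1  (prefer integral on I1)
b5 →J1  (common-f at J1 fixed by 4)

β0 →J1
β1 →TF1
β2 →J2
β3 →J1
β4 →I1
β5 →J1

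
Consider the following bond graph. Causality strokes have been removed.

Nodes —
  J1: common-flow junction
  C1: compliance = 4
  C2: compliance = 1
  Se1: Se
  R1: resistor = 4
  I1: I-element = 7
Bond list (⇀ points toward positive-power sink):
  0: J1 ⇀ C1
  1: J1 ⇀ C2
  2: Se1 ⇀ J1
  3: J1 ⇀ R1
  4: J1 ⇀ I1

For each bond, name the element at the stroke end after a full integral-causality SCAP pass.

β0 →J1
β1 →J1
β2 →J1
β3 →J1
β4 →I1

#2 stroke→J1  (Se1 (Se) sets effort on bond)
#0 stroke→J1  (C1 integral (e out))
#1 stroke→J1  (C2 outputs effort q/C2)
#4 stroke→I1  (prefer integral on I1)
#3 stroke→J1  (common-f at J1 fixed by 4)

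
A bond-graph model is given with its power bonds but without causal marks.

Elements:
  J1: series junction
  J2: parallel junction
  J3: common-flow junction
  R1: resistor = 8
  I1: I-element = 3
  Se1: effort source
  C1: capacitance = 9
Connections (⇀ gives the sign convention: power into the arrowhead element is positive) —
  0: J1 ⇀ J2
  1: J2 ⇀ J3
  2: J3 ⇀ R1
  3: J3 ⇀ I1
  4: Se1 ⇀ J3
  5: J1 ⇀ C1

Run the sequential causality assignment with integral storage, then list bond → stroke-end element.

#0 stroke→J2
#1 stroke→J3
#2 stroke→J3
#3 stroke→I1
#4 stroke→J3
#5 stroke→J1

#4 stroke→J3  (Se1 fixes effort; stroke away)
#3 stroke→I1  (prefer integral on I1)
#1 stroke→J3  (J3 flow already set via bond 3)
#2 stroke→J3  (J3: bond 3 brought flow, rest push out)
#0 stroke→J2  (only one effort-in slot at J2)
#5 stroke→J1  (1-jn J1 has f-setter on 0)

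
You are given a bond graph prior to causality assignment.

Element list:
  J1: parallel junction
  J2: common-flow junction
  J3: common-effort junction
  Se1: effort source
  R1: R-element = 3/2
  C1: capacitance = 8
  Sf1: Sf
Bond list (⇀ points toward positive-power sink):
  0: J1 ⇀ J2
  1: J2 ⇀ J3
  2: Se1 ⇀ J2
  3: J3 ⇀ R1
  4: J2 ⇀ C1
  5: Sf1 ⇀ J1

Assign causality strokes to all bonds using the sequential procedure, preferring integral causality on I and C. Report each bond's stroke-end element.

#0 |J1
#1 |J2
#2 |J2
#3 |J3
#4 |J2
#5 |Sf1

#2 →J2  (Se1 (Se) sets effort on bond)
#5 →Sf1  (Sf1 (Sf) sets flow on bond)
#0 →J1  (J1: last free bond brings effort in)
#1 →J2  (J2: bond 0 brought flow, rest push out)
#4 →J2  (J2: bond 0 brought flow, rest push out)
#3 →J3  (J3 needs exactly one e-in)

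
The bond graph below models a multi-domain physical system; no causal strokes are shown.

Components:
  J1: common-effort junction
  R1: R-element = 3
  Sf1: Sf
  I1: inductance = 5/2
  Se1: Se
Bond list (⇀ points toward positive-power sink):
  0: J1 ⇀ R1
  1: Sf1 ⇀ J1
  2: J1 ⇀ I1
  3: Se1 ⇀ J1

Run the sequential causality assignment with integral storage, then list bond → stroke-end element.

β1 |Sf1  (Sf1 fixes flow; stroke at Sf1)
β3 |J1  (Se1 fixes effort; stroke away)
β0 |R1  (J1 effort already set via bond 3)
β2 |I1  (J1 effort already set via bond 3)

#0 →R1
#1 →Sf1
#2 →I1
#3 →J1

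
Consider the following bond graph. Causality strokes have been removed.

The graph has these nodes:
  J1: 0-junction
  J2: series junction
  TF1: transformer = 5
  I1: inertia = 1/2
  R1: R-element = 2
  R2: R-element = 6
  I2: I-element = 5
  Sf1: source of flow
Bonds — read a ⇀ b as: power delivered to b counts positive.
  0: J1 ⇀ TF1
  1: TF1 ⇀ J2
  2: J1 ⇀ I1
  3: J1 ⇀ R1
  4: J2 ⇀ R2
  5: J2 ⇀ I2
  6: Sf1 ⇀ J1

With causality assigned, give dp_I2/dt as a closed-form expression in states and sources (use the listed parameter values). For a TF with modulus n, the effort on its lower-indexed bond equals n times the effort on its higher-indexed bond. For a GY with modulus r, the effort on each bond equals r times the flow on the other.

dp_I2/dt = 2*F_Sf1/5 - 4*p_I1/5 - 152*p_I2/125

b6 stroke at Sf1  (source Sf1 imposes f)
b2 stroke at I1  (I1: I, integral causality)
b5 stroke at I2  (prefer integral on I2)
b1 stroke at J2  (J2: bond 5 brought flow, rest push out)
b4 stroke at J2  (common-f at J2 fixed by 5)
b0 stroke at TF1  (through TF1, causality passes straight; one stroke at TF1)
b3 stroke at J1  (J1: last free bond brings effort in)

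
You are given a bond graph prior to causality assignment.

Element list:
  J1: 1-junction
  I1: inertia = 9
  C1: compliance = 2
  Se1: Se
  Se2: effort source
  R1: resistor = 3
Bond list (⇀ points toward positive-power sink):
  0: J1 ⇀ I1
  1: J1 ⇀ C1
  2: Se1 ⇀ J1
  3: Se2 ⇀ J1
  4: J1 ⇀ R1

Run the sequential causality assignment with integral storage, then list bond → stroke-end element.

bond 0 stroke at I1
bond 1 stroke at J1
bond 2 stroke at J1
bond 3 stroke at J1
bond 4 stroke at J1

bond 2 |J1  (source Se1 imposes e)
bond 3 |J1  (Se2 fixes effort; stroke away)
bond 0 |I1  (I1 integral (f out))
bond 1 |J1  (1-jn J1 has f-setter on 0)
bond 4 |J1  (J1 flow already set via bond 0)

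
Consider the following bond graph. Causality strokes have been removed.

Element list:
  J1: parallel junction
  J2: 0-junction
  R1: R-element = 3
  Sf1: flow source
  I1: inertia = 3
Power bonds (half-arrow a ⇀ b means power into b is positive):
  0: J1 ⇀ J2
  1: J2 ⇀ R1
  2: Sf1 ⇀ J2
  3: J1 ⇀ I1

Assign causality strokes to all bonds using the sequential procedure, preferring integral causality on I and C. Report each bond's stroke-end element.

bond 2 stroke→Sf1  (Sf1: flow source, stroke at near end)
bond 3 stroke→I1  (I1 outputs flow p/I1)
bond 0 stroke→J1  (J1: last free bond brings effort in)
bond 1 stroke→J2  (J2 needs exactly one e-in)

b0 →J1
b1 →J2
b2 →Sf1
b3 →I1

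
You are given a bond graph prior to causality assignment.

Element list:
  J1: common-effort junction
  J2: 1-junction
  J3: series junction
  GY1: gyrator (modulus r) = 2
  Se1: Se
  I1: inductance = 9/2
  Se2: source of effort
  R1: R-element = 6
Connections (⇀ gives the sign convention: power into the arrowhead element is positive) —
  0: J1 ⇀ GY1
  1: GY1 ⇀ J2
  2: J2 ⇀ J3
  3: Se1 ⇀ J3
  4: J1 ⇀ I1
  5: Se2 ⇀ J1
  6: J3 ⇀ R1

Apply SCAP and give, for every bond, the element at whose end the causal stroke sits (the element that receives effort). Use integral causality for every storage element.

bond 3 |J3  (Se1 (Se) sets effort on bond)
bond 5 |J1  (source Se2 imposes e)
bond 0 |GY1  (J1 effort already set via bond 5)
bond 4 |I1  (common-e at J1 fixed by 5)
bond 1 |GY1  (GY1 both-in/both-out from 0)
bond 2 |J2  (J2 flow already set via bond 1)
bond 6 |J3  (1-jn J3 has f-setter on 2)

β0 stroke→GY1
β1 stroke→GY1
β2 stroke→J2
β3 stroke→J3
β4 stroke→I1
β5 stroke→J1
β6 stroke→J3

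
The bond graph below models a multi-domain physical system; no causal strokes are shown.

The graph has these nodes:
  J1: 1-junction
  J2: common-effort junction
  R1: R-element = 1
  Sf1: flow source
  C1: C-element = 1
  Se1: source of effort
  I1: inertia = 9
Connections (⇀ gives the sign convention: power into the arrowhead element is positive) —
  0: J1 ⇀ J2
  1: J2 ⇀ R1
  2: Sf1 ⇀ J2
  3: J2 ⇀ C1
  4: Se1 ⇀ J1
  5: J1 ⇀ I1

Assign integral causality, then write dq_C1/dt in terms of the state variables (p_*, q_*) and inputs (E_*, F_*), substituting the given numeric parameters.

b2 |Sf1  (Sf1 fixes flow; stroke at Sf1)
b4 |J1  (Se1 fixes effort; stroke away)
b3 |J2  (prefer integral on C1)
b0 |J1  (J2: bond 3 brought effort, rest push out)
b1 |R1  (J2: bond 3 brought effort, rest push out)
b5 |I1  (J1 needs exactly one f-in)

dq_C1/dt = F_Sf1 + p_I1/9 - q_C1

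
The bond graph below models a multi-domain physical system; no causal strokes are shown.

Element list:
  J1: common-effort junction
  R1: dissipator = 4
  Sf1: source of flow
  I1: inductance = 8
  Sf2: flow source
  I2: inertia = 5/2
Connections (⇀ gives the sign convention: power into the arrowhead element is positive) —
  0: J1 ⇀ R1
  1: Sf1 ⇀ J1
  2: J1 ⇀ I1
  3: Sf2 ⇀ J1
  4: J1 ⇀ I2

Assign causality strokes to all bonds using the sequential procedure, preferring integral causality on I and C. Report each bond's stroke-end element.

bond 0 stroke at J1
bond 1 stroke at Sf1
bond 2 stroke at I1
bond 3 stroke at Sf2
bond 4 stroke at I2

bond 1 |Sf1  (Sf1 fixes flow; stroke at Sf1)
bond 3 |Sf2  (Sf2 (Sf) sets flow on bond)
bond 2 |I1  (prefer integral on I1)
bond 4 |I2  (I2 integral (f out))
bond 0 |J1  (only one effort-in slot at J1)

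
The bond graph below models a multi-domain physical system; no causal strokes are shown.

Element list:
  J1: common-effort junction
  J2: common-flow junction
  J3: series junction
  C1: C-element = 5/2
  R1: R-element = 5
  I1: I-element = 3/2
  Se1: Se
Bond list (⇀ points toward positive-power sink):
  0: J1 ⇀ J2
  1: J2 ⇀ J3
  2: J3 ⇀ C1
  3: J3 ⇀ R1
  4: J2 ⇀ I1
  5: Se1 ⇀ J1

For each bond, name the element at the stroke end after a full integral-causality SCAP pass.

b0 stroke→J2
b1 stroke→J2
b2 stroke→J3
b3 stroke→J3
b4 stroke→I1
b5 stroke→J1

#5 stroke at J1  (source Se1 imposes e)
#0 stroke at J2  (J1 effort already set via bond 5)
#2 stroke at J3  (C1 integral (e out))
#4 stroke at I1  (I1 integral (f out))
#1 stroke at J2  (common-f at J2 fixed by 4)
#3 stroke at J3  (J3: bond 1 brought flow, rest push out)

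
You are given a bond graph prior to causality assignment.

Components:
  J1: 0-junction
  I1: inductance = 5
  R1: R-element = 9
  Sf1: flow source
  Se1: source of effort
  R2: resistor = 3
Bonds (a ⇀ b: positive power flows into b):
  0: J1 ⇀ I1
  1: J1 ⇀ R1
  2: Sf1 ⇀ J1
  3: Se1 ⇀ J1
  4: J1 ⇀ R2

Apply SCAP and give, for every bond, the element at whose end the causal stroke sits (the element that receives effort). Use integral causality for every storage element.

b0 →I1
b1 →R1
b2 →Sf1
b3 →J1
b4 →R2

β2 stroke→Sf1  (Sf1: flow source, stroke at near end)
β3 stroke→J1  (Se1 (Se) sets effort on bond)
β0 stroke→I1  (0-jn J1 has e-setter on 3)
β1 stroke→R1  (J1: bond 3 brought effort, rest push out)
β4 stroke→R2  (J1: bond 3 brought effort, rest push out)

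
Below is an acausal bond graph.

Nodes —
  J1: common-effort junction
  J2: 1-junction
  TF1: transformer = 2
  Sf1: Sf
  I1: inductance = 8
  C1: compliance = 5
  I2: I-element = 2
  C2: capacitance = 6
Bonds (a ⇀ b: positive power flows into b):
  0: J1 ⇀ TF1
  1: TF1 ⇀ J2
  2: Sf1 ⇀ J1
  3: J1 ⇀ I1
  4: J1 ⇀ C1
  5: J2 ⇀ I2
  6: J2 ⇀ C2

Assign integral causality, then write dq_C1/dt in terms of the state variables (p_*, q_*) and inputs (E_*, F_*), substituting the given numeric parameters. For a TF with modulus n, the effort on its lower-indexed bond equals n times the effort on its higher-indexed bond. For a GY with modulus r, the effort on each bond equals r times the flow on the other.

#2 stroke at Sf1  (Sf1 fixes flow; stroke at Sf1)
#3 stroke at I1  (I1 outputs flow p/I1)
#4 stroke at J1  (C1: C, integral causality)
#0 stroke at TF1  (common-e at J1 fixed by 4)
#1 stroke at J2  (through TF1, causality passes straight; one stroke at TF1)
#5 stroke at I2  (I2: I, integral causality)
#6 stroke at J2  (common-f at J2 fixed by 5)

dq_C1/dt = F_Sf1 - p_I1/8 - p_I2/4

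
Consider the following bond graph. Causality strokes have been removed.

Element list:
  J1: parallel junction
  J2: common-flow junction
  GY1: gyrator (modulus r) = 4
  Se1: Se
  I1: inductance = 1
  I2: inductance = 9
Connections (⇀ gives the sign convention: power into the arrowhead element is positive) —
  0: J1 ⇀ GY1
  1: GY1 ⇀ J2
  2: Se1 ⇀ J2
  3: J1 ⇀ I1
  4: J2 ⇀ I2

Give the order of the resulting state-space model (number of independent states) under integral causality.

β2 →J2  (Se1: effort source, stroke at far end)
β3 →I1  (I1: I, integral causality)
β0 →J1  (J1 needs exactly one e-in)
β1 →J2  (GY1: gyrator matches bond 0)
β4 →I2  (only one flow-in slot at J2)

2  (I1, I2 all integral)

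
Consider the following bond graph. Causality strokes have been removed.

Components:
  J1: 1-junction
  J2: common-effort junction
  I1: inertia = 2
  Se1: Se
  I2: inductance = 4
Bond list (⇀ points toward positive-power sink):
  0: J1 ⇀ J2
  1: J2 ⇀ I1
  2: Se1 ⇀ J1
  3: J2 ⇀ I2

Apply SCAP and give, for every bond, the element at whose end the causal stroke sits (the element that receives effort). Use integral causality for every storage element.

b2 →J1  (Se1 fixes effort; stroke away)
b0 →J2  (closing 1-jn rule on J1)
b1 →I1  (J2: bond 0 brought effort, rest push out)
b3 →I2  (common-e at J2 fixed by 0)

β0 stroke→J2
β1 stroke→I1
β2 stroke→J1
β3 stroke→I2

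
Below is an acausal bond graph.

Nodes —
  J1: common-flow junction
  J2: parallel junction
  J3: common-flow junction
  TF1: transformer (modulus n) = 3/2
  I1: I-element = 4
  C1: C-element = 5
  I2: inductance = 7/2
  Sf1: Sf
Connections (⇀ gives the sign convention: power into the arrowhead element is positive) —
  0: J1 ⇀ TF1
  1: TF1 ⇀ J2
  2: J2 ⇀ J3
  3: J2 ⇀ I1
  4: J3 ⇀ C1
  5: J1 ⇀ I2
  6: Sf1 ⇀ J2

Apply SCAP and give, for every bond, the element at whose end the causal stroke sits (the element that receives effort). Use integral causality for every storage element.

β6 |Sf1  (Sf1: flow source, stroke at near end)
β3 |I1  (I1 outputs flow p/I1)
β4 |J3  (C1: C, integral causality)
β2 |J2  (J3 needs exactly one f-in)
β1 |TF1  (common-e at J2 fixed by 2)
β0 |J1  (TF1: transformer flips bond 1)
β5 |I2  (J1: last free bond brings flow in)

b0 |J1
b1 |TF1
b2 |J2
b3 |I1
b4 |J3
b5 |I2
b6 |Sf1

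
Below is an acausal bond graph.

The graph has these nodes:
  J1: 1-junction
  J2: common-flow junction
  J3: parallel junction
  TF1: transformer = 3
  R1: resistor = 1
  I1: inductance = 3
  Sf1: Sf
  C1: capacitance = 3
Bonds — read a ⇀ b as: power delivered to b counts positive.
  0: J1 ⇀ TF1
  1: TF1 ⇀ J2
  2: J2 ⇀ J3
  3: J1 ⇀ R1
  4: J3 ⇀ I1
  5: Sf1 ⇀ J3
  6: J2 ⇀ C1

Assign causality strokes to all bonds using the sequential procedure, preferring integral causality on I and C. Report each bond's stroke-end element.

β5 →Sf1  (Sf1 (Sf) sets flow on bond)
β4 →I1  (I1: I, integral causality)
β2 →J3  (J3: last free bond brings effort in)
β1 →J2  (J2 flow already set via bond 2)
β6 →J2  (J2: bond 2 brought flow, rest push out)
β0 →TF1  (TF1: transformer flips bond 1)
β3 →J1  (1-jn J1 has f-setter on 0)

b0 |TF1
b1 |J2
b2 |J3
b3 |J1
b4 |I1
b5 |Sf1
b6 |J2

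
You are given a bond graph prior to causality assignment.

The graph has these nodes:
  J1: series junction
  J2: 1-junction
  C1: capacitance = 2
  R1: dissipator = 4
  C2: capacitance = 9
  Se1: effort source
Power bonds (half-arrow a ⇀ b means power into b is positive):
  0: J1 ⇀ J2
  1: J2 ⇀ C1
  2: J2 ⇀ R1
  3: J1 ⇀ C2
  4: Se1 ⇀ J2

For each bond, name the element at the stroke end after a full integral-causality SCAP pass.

bond 4 stroke→J2  (source Se1 imposes e)
bond 1 stroke→J2  (C1: C, integral causality)
bond 3 stroke→J1  (prefer integral on C2)
bond 0 stroke→J2  (J1 needs exactly one f-in)
bond 2 stroke→R1  (J2 needs exactly one f-in)

b0 stroke→J2
b1 stroke→J2
b2 stroke→R1
b3 stroke→J1
b4 stroke→J2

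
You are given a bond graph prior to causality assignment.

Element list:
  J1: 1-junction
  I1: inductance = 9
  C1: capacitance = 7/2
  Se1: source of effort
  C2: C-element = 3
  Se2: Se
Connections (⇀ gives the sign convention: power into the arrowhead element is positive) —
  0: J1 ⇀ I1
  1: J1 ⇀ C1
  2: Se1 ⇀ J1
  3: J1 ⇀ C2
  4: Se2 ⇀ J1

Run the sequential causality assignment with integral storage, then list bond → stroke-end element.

#0 |I1
#1 |J1
#2 |J1
#3 |J1
#4 |J1

bond 2 →J1  (Se1 (Se) sets effort on bond)
bond 4 →J1  (Se2: effort source, stroke at far end)
bond 0 →I1  (I1: I, integral causality)
bond 1 →J1  (J1: bond 0 brought flow, rest push out)
bond 3 →J1  (J1: bond 0 brought flow, rest push out)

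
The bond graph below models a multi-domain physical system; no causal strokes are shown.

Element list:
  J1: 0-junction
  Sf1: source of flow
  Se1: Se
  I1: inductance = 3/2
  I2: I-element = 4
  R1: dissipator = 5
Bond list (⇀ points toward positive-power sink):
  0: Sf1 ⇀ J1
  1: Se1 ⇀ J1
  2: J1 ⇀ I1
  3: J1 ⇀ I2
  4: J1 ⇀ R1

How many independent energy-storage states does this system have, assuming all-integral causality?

2  (I1, I2 all integral)

b0 stroke→Sf1  (Sf1 (Sf) sets flow on bond)
b1 stroke→J1  (source Se1 imposes e)
b2 stroke→I1  (common-e at J1 fixed by 1)
b3 stroke→I2  (J1: bond 1 brought effort, rest push out)
b4 stroke→R1  (J1 effort already set via bond 1)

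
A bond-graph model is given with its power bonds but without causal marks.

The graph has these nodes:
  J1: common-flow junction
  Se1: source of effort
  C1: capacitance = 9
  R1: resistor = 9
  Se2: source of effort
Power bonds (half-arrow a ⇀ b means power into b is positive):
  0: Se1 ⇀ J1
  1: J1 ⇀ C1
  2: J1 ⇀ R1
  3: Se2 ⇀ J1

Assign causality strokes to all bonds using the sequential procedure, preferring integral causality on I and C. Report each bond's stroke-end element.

b0 →J1  (source Se1 imposes e)
b3 →J1  (Se2 (Se) sets effort on bond)
b1 →J1  (C1 integral (e out))
b2 →R1  (J1: last free bond brings flow in)

#0 →J1
#1 →J1
#2 →R1
#3 →J1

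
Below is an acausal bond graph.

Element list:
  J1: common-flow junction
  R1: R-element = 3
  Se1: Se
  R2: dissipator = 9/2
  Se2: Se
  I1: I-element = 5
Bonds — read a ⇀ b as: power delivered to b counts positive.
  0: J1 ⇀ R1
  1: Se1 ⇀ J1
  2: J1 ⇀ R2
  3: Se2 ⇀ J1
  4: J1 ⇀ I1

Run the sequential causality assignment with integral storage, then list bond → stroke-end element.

#0 |J1
#1 |J1
#2 |J1
#3 |J1
#4 |I1

bond 1 →J1  (Se1 fixes effort; stroke away)
bond 3 →J1  (Se2: effort source, stroke at far end)
bond 4 →I1  (I1 outputs flow p/I1)
bond 0 →J1  (common-f at J1 fixed by 4)
bond 2 →J1  (1-jn J1 has f-setter on 4)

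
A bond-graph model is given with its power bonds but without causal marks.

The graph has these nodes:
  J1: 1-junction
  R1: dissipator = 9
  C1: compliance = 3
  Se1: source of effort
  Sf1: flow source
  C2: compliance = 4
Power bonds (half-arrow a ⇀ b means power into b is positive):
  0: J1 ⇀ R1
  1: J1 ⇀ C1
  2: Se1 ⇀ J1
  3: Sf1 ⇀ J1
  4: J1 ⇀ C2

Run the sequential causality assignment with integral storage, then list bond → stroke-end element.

b2 |J1  (Se1 fixes effort; stroke away)
b3 |Sf1  (source Sf1 imposes f)
b0 |J1  (1-jn J1 has f-setter on 3)
b1 |J1  (J1 flow already set via bond 3)
b4 |J1  (J1 flow already set via bond 3)

β0 |J1
β1 |J1
β2 |J1
β3 |Sf1
β4 |J1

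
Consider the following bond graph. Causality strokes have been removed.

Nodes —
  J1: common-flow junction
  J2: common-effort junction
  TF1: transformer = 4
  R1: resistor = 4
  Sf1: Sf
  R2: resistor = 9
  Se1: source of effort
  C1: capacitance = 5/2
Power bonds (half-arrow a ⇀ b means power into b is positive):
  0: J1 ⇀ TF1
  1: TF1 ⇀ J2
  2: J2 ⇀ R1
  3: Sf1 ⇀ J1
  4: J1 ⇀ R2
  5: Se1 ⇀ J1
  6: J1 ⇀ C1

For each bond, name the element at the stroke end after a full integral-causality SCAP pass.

b3 stroke→Sf1  (source Sf1 imposes f)
b5 stroke→J1  (Se1 (Se) sets effort on bond)
b0 stroke→J1  (J1: bond 3 brought flow, rest push out)
b4 stroke→J1  (common-f at J1 fixed by 3)
b6 stroke→J1  (1-jn J1 has f-setter on 3)
b1 stroke→TF1  (TF1: transformer flips bond 0)
b2 stroke→J2  (closing 0-jn rule on J2)

b0 →J1
b1 →TF1
b2 →J2
b3 →Sf1
b4 →J1
b5 →J1
b6 →J1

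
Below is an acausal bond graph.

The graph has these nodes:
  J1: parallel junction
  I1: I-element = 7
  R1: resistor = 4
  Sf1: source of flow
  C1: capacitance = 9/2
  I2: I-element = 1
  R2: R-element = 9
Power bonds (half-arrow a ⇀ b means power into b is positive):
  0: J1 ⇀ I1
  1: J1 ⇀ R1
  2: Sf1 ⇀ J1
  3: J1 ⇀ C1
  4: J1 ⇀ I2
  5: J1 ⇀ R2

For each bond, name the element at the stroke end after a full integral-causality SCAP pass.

β2 |Sf1  (Sf1: flow source, stroke at near end)
β0 |I1  (prefer integral on I1)
β3 |J1  (C1 outputs effort q/C1)
β1 |R1  (common-e at J1 fixed by 3)
β4 |I2  (0-jn J1 has e-setter on 3)
β5 |R2  (common-e at J1 fixed by 3)

b0 stroke→I1
b1 stroke→R1
b2 stroke→Sf1
b3 stroke→J1
b4 stroke→I2
b5 stroke→R2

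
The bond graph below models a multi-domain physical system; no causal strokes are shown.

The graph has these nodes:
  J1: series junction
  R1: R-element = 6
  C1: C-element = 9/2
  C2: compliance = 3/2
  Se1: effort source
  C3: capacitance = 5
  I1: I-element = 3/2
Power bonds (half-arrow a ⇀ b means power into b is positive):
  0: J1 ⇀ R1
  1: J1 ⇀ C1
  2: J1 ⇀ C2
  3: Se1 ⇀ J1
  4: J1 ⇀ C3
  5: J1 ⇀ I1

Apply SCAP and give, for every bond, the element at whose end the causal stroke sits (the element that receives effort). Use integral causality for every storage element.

b3 |J1  (Se1 (Se) sets effort on bond)
b1 |J1  (C1 integral (e out))
b2 |J1  (C2 integral (e out))
b4 |J1  (prefer integral on C3)
b5 |I1  (I1 integral (f out))
b0 |J1  (1-jn J1 has f-setter on 5)

β0 stroke→J1
β1 stroke→J1
β2 stroke→J1
β3 stroke→J1
β4 stroke→J1
β5 stroke→I1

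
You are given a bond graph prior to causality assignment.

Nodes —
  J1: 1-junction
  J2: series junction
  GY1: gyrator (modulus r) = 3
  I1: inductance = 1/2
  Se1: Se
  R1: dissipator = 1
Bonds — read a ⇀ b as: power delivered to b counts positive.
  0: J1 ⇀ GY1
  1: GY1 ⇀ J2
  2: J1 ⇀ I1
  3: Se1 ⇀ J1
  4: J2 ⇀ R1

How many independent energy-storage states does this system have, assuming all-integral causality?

1  (I1 all integral)

β3 stroke→J1  (Se1 (Se) sets effort on bond)
β2 stroke→I1  (I1: I, integral causality)
β0 stroke→J1  (J1 flow already set via bond 2)
β1 stroke→J2  (GY1 both-in/both-out from 0)
β4 stroke→R1  (J2: last free bond brings flow in)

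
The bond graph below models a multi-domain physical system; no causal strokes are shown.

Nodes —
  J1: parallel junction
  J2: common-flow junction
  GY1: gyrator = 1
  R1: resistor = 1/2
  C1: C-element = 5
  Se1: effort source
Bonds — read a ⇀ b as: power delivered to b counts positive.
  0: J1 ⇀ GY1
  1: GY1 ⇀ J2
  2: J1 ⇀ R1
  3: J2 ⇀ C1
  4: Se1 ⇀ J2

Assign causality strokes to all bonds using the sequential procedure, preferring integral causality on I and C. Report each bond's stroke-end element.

b4 →J2  (Se1: effort source, stroke at far end)
b3 →J2  (C1: C, integral causality)
b1 →GY1  (J2 needs exactly one f-in)
b0 →GY1  (GY GY1: same side as bond 1)
b2 →J1  (J1: last free bond brings effort in)

β0 |GY1
β1 |GY1
β2 |J1
β3 |J2
β4 |J2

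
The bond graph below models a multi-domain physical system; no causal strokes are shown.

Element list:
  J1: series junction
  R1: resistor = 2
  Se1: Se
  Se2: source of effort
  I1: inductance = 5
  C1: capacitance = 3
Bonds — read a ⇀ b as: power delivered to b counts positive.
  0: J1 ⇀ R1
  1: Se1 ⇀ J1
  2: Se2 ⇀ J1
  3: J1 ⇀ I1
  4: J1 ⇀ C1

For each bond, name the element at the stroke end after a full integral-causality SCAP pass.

bond 0 stroke→J1
bond 1 stroke→J1
bond 2 stroke→J1
bond 3 stroke→I1
bond 4 stroke→J1

bond 1 →J1  (Se1: effort source, stroke at far end)
bond 2 →J1  (Se2 (Se) sets effort on bond)
bond 3 →I1  (I1 outputs flow p/I1)
bond 0 →J1  (1-jn J1 has f-setter on 3)
bond 4 →J1  (1-jn J1 has f-setter on 3)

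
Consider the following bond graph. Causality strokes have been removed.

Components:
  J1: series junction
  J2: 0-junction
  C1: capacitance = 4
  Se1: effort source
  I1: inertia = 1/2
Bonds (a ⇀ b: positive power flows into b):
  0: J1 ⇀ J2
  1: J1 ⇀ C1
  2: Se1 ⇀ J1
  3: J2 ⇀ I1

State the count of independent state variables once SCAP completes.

bond 2 stroke at J1  (Se1: effort source, stroke at far end)
bond 1 stroke at J1  (C1 integral (e out))
bond 0 stroke at J2  (J1 needs exactly one f-in)
bond 3 stroke at I1  (common-e at J2 fixed by 0)

2  (C1, I1 all integral)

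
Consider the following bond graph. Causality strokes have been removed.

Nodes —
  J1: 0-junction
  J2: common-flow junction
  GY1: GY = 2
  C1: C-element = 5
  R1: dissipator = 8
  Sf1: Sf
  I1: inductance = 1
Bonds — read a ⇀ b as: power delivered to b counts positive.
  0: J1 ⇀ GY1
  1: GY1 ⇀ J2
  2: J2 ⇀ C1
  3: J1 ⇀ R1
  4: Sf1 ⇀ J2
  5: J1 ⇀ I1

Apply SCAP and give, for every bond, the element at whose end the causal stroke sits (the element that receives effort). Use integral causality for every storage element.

b0 stroke→J1
b1 stroke→J2
b2 stroke→J2
b3 stroke→R1
b4 stroke→Sf1
b5 stroke→I1

bond 4 stroke→Sf1  (Sf1 fixes flow; stroke at Sf1)
bond 1 stroke→J2  (J2 flow already set via bond 4)
bond 2 stroke→J2  (J2 flow already set via bond 4)
bond 0 stroke→J1  (through GY1, causality inverts; strokes same side of GY1)
bond 3 stroke→R1  (J1 effort already set via bond 0)
bond 5 stroke→I1  (J1: bond 0 brought effort, rest push out)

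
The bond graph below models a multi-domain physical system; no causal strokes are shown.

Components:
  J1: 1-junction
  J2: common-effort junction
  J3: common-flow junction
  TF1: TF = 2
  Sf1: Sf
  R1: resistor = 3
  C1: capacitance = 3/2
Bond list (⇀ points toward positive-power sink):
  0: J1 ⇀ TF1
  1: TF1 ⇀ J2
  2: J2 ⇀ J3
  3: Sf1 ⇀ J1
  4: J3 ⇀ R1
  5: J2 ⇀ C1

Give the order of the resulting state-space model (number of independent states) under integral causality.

#3 →Sf1  (Sf1: flow source, stroke at near end)
#0 →J1  (1-jn J1 has f-setter on 3)
#1 →TF1  (TF1 one-in-one-out from 0)
#5 →J2  (C1 outputs effort q/C1)
#2 →J3  (J2: bond 5 brought effort, rest push out)
#4 →R1  (only one flow-in slot at J3)

1  (C1 all integral)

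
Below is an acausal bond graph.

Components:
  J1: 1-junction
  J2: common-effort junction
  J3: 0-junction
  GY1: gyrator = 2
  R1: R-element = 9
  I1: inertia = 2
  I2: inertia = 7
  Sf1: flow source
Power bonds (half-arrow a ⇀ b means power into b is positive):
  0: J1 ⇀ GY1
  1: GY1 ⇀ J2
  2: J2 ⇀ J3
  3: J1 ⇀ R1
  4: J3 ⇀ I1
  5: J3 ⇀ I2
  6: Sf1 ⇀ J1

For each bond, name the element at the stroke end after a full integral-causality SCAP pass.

#6 |Sf1  (Sf1: flow source, stroke at near end)
#0 |J1  (1-jn J1 has f-setter on 6)
#3 |J1  (J1: bond 6 brought flow, rest push out)
#1 |J2  (GY1 both-in/both-out from 0)
#2 |J3  (0-jn J2 has e-setter on 1)
#4 |I1  (J3: bond 2 brought effort, rest push out)
#5 |I2  (common-e at J3 fixed by 2)

bond 0 stroke at J1
bond 1 stroke at J2
bond 2 stroke at J3
bond 3 stroke at J1
bond 4 stroke at I1
bond 5 stroke at I2
bond 6 stroke at Sf1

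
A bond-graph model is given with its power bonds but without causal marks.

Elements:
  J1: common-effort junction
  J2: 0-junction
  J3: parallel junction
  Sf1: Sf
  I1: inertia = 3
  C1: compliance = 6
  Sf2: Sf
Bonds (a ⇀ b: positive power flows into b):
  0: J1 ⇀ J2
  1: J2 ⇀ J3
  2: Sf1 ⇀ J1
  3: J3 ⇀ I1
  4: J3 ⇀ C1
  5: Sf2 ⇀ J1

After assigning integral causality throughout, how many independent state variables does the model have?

2  (C1, I1 all integral)

b2 stroke→Sf1  (Sf1 (Sf) sets flow on bond)
b5 stroke→Sf2  (Sf2 fixes flow; stroke at Sf2)
b0 stroke→J1  (closing 0-jn rule on J1)
b1 stroke→J2  (only one effort-in slot at J2)
b3 stroke→I1  (prefer integral on I1)
b4 stroke→J3  (J3: last free bond brings effort in)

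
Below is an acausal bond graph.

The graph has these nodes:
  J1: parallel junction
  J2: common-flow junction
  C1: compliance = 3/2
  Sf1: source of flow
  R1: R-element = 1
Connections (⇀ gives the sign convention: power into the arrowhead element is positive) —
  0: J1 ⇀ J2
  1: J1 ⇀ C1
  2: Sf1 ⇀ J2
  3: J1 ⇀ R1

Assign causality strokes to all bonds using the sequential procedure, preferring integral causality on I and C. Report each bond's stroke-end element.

bond 0 →J2
bond 1 →J1
bond 2 →Sf1
bond 3 →R1

#2 |Sf1  (source Sf1 imposes f)
#0 |J2  (J2: bond 2 brought flow, rest push out)
#1 |J1  (C1 outputs effort q/C1)
#3 |R1  (J1 effort already set via bond 1)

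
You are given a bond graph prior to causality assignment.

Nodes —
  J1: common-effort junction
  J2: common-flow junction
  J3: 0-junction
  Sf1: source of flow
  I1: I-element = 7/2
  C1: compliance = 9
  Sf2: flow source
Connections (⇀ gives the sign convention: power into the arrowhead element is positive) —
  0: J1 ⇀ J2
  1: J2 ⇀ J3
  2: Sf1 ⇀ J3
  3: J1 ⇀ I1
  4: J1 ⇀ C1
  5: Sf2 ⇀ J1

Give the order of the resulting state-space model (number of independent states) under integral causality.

2  (C1, I1 all integral)

b2 stroke→Sf1  (Sf1: flow source, stroke at near end)
b5 stroke→Sf2  (source Sf2 imposes f)
b1 stroke→J3  (closing 0-jn rule on J3)
b0 stroke→J2  (J2 flow already set via bond 1)
b3 stroke→I1  (I1 integral (f out))
b4 stroke→J1  (J1 needs exactly one e-in)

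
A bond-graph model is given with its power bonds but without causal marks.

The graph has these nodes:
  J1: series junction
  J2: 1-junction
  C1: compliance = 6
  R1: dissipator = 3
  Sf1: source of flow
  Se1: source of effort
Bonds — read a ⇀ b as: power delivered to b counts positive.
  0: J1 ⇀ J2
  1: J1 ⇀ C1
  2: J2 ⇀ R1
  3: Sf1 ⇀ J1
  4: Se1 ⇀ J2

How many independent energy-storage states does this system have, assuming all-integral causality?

β3 |Sf1  (Sf1 (Sf) sets flow on bond)
β4 |J2  (Se1 fixes effort; stroke away)
β0 |J1  (J1 flow already set via bond 3)
β1 |J1  (1-jn J1 has f-setter on 3)
β2 |J2  (J2: bond 0 brought flow, rest push out)

1  (C1 all integral)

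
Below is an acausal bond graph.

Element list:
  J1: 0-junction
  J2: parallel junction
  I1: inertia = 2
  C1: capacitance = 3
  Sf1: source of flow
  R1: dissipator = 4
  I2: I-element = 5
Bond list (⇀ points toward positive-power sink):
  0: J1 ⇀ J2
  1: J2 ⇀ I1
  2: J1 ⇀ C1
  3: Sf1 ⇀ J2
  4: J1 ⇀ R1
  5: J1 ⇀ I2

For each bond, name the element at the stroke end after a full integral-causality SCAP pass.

b3 stroke→Sf1  (Sf1 fixes flow; stroke at Sf1)
b1 stroke→I1  (I1 outputs flow p/I1)
b0 stroke→J2  (J2 needs exactly one e-in)
b2 stroke→J1  (prefer integral on C1)
b4 stroke→R1  (0-jn J1 has e-setter on 2)
b5 stroke→I2  (J1 effort already set via bond 2)

b0 |J2
b1 |I1
b2 |J1
b3 |Sf1
b4 |R1
b5 |I2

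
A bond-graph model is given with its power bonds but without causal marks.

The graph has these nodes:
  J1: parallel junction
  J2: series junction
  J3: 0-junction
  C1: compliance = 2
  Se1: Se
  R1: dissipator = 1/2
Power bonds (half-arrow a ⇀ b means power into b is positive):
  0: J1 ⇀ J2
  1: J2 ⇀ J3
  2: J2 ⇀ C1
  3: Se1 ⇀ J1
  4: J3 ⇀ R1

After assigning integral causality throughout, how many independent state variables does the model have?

b3 stroke at J1  (source Se1 imposes e)
b0 stroke at J2  (J1 effort already set via bond 3)
b2 stroke at J2  (C1 integral (e out))
b1 stroke at J3  (only one flow-in slot at J2)
b4 stroke at R1  (0-jn J3 has e-setter on 1)

1  (C1 all integral)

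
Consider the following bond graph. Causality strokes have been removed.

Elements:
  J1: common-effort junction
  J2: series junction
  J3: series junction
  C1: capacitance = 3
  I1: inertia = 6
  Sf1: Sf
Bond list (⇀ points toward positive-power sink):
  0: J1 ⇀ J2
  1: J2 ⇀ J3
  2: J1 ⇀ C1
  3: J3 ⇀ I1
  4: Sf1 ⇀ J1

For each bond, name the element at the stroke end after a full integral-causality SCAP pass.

#4 stroke→Sf1  (Sf1: flow source, stroke at near end)
#2 stroke→J1  (C1: C, integral causality)
#0 stroke→J2  (0-jn J1 has e-setter on 2)
#1 stroke→J3  (J2 needs exactly one f-in)
#3 stroke→I1  (closing 1-jn rule on J3)

β0 |J2
β1 |J3
β2 |J1
β3 |I1
β4 |Sf1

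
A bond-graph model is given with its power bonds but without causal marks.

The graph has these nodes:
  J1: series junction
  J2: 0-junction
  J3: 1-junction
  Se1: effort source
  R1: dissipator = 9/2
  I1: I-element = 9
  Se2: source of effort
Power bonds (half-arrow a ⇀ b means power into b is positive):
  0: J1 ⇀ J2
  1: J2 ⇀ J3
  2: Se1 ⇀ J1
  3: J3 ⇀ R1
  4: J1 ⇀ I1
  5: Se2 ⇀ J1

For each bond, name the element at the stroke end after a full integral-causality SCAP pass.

bond 2 stroke at J1  (Se1: effort source, stroke at far end)
bond 5 stroke at J1  (Se2 fixes effort; stroke away)
bond 4 stroke at I1  (I1: I, integral causality)
bond 0 stroke at J1  (J1 flow already set via bond 4)
bond 1 stroke at J2  (closing 0-jn rule on J2)
bond 3 stroke at J3  (common-f at J3 fixed by 1)

#0 →J1
#1 →J2
#2 →J1
#3 →J3
#4 →I1
#5 →J1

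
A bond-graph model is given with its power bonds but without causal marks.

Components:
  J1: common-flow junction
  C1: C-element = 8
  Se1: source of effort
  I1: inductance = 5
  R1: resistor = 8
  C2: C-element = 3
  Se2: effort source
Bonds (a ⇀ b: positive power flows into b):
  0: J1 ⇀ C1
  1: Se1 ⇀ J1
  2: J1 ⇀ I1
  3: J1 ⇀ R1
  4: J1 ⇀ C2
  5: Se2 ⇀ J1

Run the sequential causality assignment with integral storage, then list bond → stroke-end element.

β0 stroke at J1
β1 stroke at J1
β2 stroke at I1
β3 stroke at J1
β4 stroke at J1
β5 stroke at J1

bond 1 |J1  (Se1: effort source, stroke at far end)
bond 5 |J1  (Se2: effort source, stroke at far end)
bond 0 |J1  (C1 integral (e out))
bond 2 |I1  (I1 outputs flow p/I1)
bond 3 |J1  (1-jn J1 has f-setter on 2)
bond 4 |J1  (1-jn J1 has f-setter on 2)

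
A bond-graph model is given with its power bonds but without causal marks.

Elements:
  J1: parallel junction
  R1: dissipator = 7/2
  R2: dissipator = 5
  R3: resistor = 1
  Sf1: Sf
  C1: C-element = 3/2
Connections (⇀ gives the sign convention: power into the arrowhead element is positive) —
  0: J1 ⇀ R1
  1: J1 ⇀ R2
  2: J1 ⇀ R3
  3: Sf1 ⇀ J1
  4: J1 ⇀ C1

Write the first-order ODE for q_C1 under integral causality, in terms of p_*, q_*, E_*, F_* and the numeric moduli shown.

dq_C1/dt = F_Sf1 - 104*q_C1/105

β3 →Sf1  (Sf1 (Sf) sets flow on bond)
β4 →J1  (C1 outputs effort q/C1)
β0 →R1  (J1 effort already set via bond 4)
β1 →R2  (0-jn J1 has e-setter on 4)
β2 →R3  (common-e at J1 fixed by 4)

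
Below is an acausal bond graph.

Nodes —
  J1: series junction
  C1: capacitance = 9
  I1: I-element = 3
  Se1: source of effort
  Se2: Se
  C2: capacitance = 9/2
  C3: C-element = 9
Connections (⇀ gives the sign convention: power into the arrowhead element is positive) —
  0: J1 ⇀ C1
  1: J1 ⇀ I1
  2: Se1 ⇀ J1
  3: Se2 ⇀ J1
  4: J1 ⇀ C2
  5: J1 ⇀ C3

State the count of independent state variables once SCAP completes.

b2 stroke→J1  (Se1 fixes effort; stroke away)
b3 stroke→J1  (Se2: effort source, stroke at far end)
b0 stroke→J1  (prefer integral on C1)
b1 stroke→I1  (I1 integral (f out))
b4 stroke→J1  (1-jn J1 has f-setter on 1)
b5 stroke→J1  (J1: bond 1 brought flow, rest push out)

4  (C1, C2, C3, I1 all integral)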